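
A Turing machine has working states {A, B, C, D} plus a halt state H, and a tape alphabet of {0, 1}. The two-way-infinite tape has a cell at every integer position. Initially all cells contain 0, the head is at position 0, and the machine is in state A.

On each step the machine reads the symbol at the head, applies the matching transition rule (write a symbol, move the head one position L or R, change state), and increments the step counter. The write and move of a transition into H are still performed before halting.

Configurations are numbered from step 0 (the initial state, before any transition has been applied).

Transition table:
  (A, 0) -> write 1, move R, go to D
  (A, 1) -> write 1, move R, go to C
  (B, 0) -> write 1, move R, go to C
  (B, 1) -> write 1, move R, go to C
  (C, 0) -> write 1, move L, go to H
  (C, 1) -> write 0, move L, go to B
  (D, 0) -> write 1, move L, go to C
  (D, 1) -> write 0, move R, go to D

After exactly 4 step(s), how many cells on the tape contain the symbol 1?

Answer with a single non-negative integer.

Answer: 2

Derivation:
Step 1: in state A at pos 0, read 0 -> (A,0)->write 1,move R,goto D. Now: state=D, head=1, tape[-1..2]=0100 (head:   ^)
Step 2: in state D at pos 1, read 0 -> (D,0)->write 1,move L,goto C. Now: state=C, head=0, tape[-1..2]=0110 (head:  ^)
Step 3: in state C at pos 0, read 1 -> (C,1)->write 0,move L,goto B. Now: state=B, head=-1, tape[-2..2]=00010 (head:  ^)
Step 4: in state B at pos -1, read 0 -> (B,0)->write 1,move R,goto C. Now: state=C, head=0, tape[-2..2]=01010 (head:   ^)
Cells containing 1 after step 4: {-1, 1} -> 2 cell(s)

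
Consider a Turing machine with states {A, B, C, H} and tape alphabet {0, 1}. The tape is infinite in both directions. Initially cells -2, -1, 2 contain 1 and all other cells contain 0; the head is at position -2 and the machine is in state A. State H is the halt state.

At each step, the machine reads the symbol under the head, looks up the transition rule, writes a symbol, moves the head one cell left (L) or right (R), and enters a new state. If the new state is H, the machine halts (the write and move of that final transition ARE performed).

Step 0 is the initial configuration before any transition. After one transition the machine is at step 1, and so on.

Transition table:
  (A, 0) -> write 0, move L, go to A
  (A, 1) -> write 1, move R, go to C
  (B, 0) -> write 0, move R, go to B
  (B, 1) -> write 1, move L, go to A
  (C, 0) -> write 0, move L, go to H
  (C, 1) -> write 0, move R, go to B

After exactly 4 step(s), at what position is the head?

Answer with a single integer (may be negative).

Answer: 2

Derivation:
Step 1: in state A at pos -2, read 1 -> (A,1)->write 1,move R,goto C. Now: state=C, head=-1, tape[-3..3]=0110010 (head:   ^)
Step 2: in state C at pos -1, read 1 -> (C,1)->write 0,move R,goto B. Now: state=B, head=0, tape[-3..3]=0100010 (head:    ^)
Step 3: in state B at pos 0, read 0 -> (B,0)->write 0,move R,goto B. Now: state=B, head=1, tape[-3..3]=0100010 (head:     ^)
Step 4: in state B at pos 1, read 0 -> (B,0)->write 0,move R,goto B. Now: state=B, head=2, tape[-3..3]=0100010 (head:      ^)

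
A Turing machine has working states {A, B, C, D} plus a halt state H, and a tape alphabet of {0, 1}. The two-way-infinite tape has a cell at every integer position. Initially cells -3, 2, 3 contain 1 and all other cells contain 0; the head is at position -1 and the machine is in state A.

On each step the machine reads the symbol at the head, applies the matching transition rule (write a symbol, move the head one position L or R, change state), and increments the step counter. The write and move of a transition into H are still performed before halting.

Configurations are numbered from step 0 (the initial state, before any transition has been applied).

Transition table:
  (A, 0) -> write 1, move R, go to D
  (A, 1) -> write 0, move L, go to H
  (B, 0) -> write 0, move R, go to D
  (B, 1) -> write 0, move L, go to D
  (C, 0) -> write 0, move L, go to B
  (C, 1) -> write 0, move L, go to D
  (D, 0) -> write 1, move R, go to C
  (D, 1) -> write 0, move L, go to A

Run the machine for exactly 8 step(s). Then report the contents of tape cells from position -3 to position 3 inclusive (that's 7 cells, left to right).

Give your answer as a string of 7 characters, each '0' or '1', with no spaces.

Answer: 1110011

Derivation:
Step 1: in state A at pos -1, read 0 -> (A,0)->write 1,move R,goto D. Now: state=D, head=0, tape[-4..4]=010100110 (head:     ^)
Step 2: in state D at pos 0, read 0 -> (D,0)->write 1,move R,goto C. Now: state=C, head=1, tape[-4..4]=010110110 (head:      ^)
Step 3: in state C at pos 1, read 0 -> (C,0)->write 0,move L,goto B. Now: state=B, head=0, tape[-4..4]=010110110 (head:     ^)
Step 4: in state B at pos 0, read 1 -> (B,1)->write 0,move L,goto D. Now: state=D, head=-1, tape[-4..4]=010100110 (head:    ^)
Step 5: in state D at pos -1, read 1 -> (D,1)->write 0,move L,goto A. Now: state=A, head=-2, tape[-4..4]=010000110 (head:   ^)
Step 6: in state A at pos -2, read 0 -> (A,0)->write 1,move R,goto D. Now: state=D, head=-1, tape[-4..4]=011000110 (head:    ^)
Step 7: in state D at pos -1, read 0 -> (D,0)->write 1,move R,goto C. Now: state=C, head=0, tape[-4..4]=011100110 (head:     ^)
Step 8: in state C at pos 0, read 0 -> (C,0)->write 0,move L,goto B. Now: state=B, head=-1, tape[-4..4]=011100110 (head:    ^)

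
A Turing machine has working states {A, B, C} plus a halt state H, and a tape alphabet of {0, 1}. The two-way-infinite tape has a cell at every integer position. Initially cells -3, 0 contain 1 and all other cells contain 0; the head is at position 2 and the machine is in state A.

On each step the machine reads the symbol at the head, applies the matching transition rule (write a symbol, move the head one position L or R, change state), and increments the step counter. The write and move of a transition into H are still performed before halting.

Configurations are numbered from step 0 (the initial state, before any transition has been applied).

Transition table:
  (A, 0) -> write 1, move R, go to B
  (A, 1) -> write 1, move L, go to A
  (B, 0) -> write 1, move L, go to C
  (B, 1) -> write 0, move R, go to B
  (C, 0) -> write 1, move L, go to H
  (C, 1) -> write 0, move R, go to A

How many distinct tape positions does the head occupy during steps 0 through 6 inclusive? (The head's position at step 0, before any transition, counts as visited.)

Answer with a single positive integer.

Step 1: in state A at pos 2, read 0 -> (A,0)->write 1,move R,goto B. Now: state=B, head=3, tape[-4..4]=010010100 (head:        ^)
Step 2: in state B at pos 3, read 0 -> (B,0)->write 1,move L,goto C. Now: state=C, head=2, tape[-4..4]=010010110 (head:       ^)
Step 3: in state C at pos 2, read 1 -> (C,1)->write 0,move R,goto A. Now: state=A, head=3, tape[-4..4]=010010010 (head:        ^)
Step 4: in state A at pos 3, read 1 -> (A,1)->write 1,move L,goto A. Now: state=A, head=2, tape[-4..4]=010010010 (head:       ^)
Step 5: in state A at pos 2, read 0 -> (A,0)->write 1,move R,goto B. Now: state=B, head=3, tape[-4..4]=010010110 (head:        ^)
Step 6: in state B at pos 3, read 1 -> (B,1)->write 0,move R,goto B. Now: state=B, head=4, tape[-4..5]=0100101000 (head:         ^)
Head positions at steps 0..6: starting at 2, distinct positions visited = {2, 3, 4} -> 3 position(s)

Answer: 3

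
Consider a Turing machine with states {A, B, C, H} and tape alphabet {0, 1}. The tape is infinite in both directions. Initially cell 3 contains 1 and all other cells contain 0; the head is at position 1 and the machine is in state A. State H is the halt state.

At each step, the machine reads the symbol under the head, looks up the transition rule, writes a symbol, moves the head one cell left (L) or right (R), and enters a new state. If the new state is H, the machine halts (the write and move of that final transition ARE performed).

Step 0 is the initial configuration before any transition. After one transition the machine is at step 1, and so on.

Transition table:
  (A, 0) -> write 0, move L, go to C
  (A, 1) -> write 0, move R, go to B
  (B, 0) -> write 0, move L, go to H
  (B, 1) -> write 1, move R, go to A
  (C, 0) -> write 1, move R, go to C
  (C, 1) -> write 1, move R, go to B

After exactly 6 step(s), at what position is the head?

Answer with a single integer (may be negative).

Answer: 3

Derivation:
Step 1: in state A at pos 1, read 0 -> (A,0)->write 0,move L,goto C. Now: state=C, head=0, tape[-1..4]=000010 (head:  ^)
Step 2: in state C at pos 0, read 0 -> (C,0)->write 1,move R,goto C. Now: state=C, head=1, tape[-1..4]=010010 (head:   ^)
Step 3: in state C at pos 1, read 0 -> (C,0)->write 1,move R,goto C. Now: state=C, head=2, tape[-1..4]=011010 (head:    ^)
Step 4: in state C at pos 2, read 0 -> (C,0)->write 1,move R,goto C. Now: state=C, head=3, tape[-1..4]=011110 (head:     ^)
Step 5: in state C at pos 3, read 1 -> (C,1)->write 1,move R,goto B. Now: state=B, head=4, tape[-1..5]=0111100 (head:      ^)
Step 6: in state B at pos 4, read 0 -> (B,0)->write 0,move L,goto H. Now: state=H, head=3, tape[-1..5]=0111100 (head:     ^)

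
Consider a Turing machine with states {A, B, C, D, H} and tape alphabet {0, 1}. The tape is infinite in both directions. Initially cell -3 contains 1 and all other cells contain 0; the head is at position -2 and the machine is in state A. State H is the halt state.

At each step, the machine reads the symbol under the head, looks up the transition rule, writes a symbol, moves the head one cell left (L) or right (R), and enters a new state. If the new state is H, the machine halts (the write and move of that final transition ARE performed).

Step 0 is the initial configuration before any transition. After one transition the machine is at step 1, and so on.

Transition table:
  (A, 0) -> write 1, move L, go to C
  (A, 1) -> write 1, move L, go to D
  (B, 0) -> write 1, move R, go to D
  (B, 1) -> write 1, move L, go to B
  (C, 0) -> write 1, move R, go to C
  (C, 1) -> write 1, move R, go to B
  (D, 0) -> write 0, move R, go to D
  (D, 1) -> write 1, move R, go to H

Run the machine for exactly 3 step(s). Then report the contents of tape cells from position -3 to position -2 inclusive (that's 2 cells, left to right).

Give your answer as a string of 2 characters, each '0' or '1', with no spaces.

Step 1: in state A at pos -2, read 0 -> (A,0)->write 1,move L,goto C. Now: state=C, head=-3, tape[-4..-1]=0110 (head:  ^)
Step 2: in state C at pos -3, read 1 -> (C,1)->write 1,move R,goto B. Now: state=B, head=-2, tape[-4..-1]=0110 (head:   ^)
Step 3: in state B at pos -2, read 1 -> (B,1)->write 1,move L,goto B. Now: state=B, head=-3, tape[-4..-1]=0110 (head:  ^)

Answer: 11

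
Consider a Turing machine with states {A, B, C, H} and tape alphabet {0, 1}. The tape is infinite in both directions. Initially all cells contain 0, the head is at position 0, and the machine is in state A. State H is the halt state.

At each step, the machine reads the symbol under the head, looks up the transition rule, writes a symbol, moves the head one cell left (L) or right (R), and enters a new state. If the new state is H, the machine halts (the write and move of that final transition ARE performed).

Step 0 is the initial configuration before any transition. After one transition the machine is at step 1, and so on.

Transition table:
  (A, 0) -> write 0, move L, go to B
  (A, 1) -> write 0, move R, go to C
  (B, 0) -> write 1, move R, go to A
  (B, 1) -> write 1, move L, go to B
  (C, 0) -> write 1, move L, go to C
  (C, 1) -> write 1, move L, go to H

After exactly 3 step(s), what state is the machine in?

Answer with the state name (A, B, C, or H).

Step 1: in state A at pos 0, read 0 -> (A,0)->write 0,move L,goto B. Now: state=B, head=-1, tape[-2..1]=0000 (head:  ^)
Step 2: in state B at pos -1, read 0 -> (B,0)->write 1,move R,goto A. Now: state=A, head=0, tape[-2..1]=0100 (head:   ^)
Step 3: in state A at pos 0, read 0 -> (A,0)->write 0,move L,goto B. Now: state=B, head=-1, tape[-2..1]=0100 (head:  ^)

Answer: B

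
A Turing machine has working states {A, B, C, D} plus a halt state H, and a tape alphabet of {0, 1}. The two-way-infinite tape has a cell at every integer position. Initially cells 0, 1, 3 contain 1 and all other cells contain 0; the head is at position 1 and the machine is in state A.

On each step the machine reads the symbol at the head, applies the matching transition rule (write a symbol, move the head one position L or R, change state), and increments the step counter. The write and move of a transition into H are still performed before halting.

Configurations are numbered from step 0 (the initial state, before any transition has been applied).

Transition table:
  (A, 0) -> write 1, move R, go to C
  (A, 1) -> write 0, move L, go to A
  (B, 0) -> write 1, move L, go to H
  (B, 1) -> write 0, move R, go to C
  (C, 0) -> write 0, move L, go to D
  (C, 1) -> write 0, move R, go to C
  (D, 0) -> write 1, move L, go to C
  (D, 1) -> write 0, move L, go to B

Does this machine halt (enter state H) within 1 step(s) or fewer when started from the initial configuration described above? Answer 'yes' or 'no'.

Answer: no

Derivation:
Step 1: in state A at pos 1, read 1 -> (A,1)->write 0,move L,goto A. Now: state=A, head=0, tape[-1..4]=010010 (head:  ^)
After 1 step(s): state = A (not H) -> not halted within 1 -> no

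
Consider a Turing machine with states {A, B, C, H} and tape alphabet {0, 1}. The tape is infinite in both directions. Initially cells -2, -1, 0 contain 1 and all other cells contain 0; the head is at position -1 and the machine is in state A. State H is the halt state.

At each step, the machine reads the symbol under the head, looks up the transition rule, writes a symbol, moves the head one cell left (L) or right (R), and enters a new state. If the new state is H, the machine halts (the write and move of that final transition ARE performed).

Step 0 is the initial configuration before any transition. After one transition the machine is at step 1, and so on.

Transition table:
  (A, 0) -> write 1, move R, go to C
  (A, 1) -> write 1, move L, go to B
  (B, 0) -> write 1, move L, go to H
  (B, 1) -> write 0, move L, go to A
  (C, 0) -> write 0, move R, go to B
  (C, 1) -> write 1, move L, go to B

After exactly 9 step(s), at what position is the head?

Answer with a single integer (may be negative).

Answer: 0

Derivation:
Step 1: in state A at pos -1, read 1 -> (A,1)->write 1,move L,goto B. Now: state=B, head=-2, tape[-3..1]=01110 (head:  ^)
Step 2: in state B at pos -2, read 1 -> (B,1)->write 0,move L,goto A. Now: state=A, head=-3, tape[-4..1]=000110 (head:  ^)
Step 3: in state A at pos -3, read 0 -> (A,0)->write 1,move R,goto C. Now: state=C, head=-2, tape[-4..1]=010110 (head:   ^)
Step 4: in state C at pos -2, read 0 -> (C,0)->write 0,move R,goto B. Now: state=B, head=-1, tape[-4..1]=010110 (head:    ^)
Step 5: in state B at pos -1, read 1 -> (B,1)->write 0,move L,goto A. Now: state=A, head=-2, tape[-4..1]=010010 (head:   ^)
Step 6: in state A at pos -2, read 0 -> (A,0)->write 1,move R,goto C. Now: state=C, head=-1, tape[-4..1]=011010 (head:    ^)
Step 7: in state C at pos -1, read 0 -> (C,0)->write 0,move R,goto B. Now: state=B, head=0, tape[-4..1]=011010 (head:     ^)
Step 8: in state B at pos 0, read 1 -> (B,1)->write 0,move L,goto A. Now: state=A, head=-1, tape[-4..1]=011000 (head:    ^)
Step 9: in state A at pos -1, read 0 -> (A,0)->write 1,move R,goto C. Now: state=C, head=0, tape[-4..1]=011100 (head:     ^)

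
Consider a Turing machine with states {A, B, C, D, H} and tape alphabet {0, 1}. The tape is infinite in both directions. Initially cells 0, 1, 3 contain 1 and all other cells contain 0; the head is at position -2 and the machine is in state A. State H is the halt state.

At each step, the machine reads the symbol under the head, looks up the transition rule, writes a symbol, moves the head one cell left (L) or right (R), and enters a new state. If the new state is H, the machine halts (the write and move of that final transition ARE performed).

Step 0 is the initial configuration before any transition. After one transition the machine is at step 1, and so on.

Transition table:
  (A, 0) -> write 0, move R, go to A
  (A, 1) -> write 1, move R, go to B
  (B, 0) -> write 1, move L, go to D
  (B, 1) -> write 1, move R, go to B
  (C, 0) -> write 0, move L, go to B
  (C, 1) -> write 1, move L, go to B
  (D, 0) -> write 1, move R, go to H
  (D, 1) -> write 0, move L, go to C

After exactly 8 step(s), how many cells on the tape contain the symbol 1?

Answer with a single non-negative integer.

Answer: 4

Derivation:
Step 1: in state A at pos -2, read 0 -> (A,0)->write 0,move R,goto A. Now: state=A, head=-1, tape[-3..4]=00011010 (head:   ^)
Step 2: in state A at pos -1, read 0 -> (A,0)->write 0,move R,goto A. Now: state=A, head=0, tape[-3..4]=00011010 (head:    ^)
Step 3: in state A at pos 0, read 1 -> (A,1)->write 1,move R,goto B. Now: state=B, head=1, tape[-3..4]=00011010 (head:     ^)
Step 4: in state B at pos 1, read 1 -> (B,1)->write 1,move R,goto B. Now: state=B, head=2, tape[-3..4]=00011010 (head:      ^)
Step 5: in state B at pos 2, read 0 -> (B,0)->write 1,move L,goto D. Now: state=D, head=1, tape[-3..4]=00011110 (head:     ^)
Step 6: in state D at pos 1, read 1 -> (D,1)->write 0,move L,goto C. Now: state=C, head=0, tape[-3..4]=00010110 (head:    ^)
Step 7: in state C at pos 0, read 1 -> (C,1)->write 1,move L,goto B. Now: state=B, head=-1, tape[-3..4]=00010110 (head:   ^)
Step 8: in state B at pos -1, read 0 -> (B,0)->write 1,move L,goto D. Now: state=D, head=-2, tape[-3..4]=00110110 (head:  ^)
Cells containing 1 after step 8: {-1, 0, 2, 3} -> 4 cell(s)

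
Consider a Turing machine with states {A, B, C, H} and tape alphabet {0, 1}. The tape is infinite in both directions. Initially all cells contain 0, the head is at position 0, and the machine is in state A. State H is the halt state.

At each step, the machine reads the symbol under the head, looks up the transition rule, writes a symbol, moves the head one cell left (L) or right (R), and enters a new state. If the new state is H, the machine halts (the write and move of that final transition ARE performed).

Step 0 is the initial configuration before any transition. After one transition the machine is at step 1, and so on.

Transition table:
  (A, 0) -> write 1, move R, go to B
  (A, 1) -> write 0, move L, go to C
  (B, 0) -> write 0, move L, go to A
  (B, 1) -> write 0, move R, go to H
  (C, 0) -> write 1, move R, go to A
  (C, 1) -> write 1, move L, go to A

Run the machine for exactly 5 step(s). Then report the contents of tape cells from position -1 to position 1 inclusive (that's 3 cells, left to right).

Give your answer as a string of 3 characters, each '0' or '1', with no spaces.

Step 1: in state A at pos 0, read 0 -> (A,0)->write 1,move R,goto B. Now: state=B, head=1, tape[-1..2]=0100 (head:   ^)
Step 2: in state B at pos 1, read 0 -> (B,0)->write 0,move L,goto A. Now: state=A, head=0, tape[-1..2]=0100 (head:  ^)
Step 3: in state A at pos 0, read 1 -> (A,1)->write 0,move L,goto C. Now: state=C, head=-1, tape[-2..2]=00000 (head:  ^)
Step 4: in state C at pos -1, read 0 -> (C,0)->write 1,move R,goto A. Now: state=A, head=0, tape[-2..2]=01000 (head:   ^)
Step 5: in state A at pos 0, read 0 -> (A,0)->write 1,move R,goto B. Now: state=B, head=1, tape[-2..2]=01100 (head:    ^)

Answer: 110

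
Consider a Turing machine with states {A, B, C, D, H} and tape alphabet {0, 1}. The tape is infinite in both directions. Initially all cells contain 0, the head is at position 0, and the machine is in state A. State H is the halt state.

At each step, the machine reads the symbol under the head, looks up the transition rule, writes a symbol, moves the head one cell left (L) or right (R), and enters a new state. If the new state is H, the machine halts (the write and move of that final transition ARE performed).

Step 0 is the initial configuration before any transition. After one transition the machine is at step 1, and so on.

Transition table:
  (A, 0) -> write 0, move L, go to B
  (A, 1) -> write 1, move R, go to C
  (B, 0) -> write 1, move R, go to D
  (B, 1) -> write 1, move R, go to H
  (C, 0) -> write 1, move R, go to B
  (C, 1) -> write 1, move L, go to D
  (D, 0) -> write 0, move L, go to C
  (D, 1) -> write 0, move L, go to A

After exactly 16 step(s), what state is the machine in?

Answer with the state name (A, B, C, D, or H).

Answer: B

Derivation:
Step 1: in state A at pos 0, read 0 -> (A,0)->write 0,move L,goto B. Now: state=B, head=-1, tape[-2..1]=0000 (head:  ^)
Step 2: in state B at pos -1, read 0 -> (B,0)->write 1,move R,goto D. Now: state=D, head=0, tape[-2..1]=0100 (head:   ^)
Step 3: in state D at pos 0, read 0 -> (D,0)->write 0,move L,goto C. Now: state=C, head=-1, tape[-2..1]=0100 (head:  ^)
Step 4: in state C at pos -1, read 1 -> (C,1)->write 1,move L,goto D. Now: state=D, head=-2, tape[-3..1]=00100 (head:  ^)
Step 5: in state D at pos -2, read 0 -> (D,0)->write 0,move L,goto C. Now: state=C, head=-3, tape[-4..1]=000100 (head:  ^)
Step 6: in state C at pos -3, read 0 -> (C,0)->write 1,move R,goto B. Now: state=B, head=-2, tape[-4..1]=010100 (head:   ^)
Step 7: in state B at pos -2, read 0 -> (B,0)->write 1,move R,goto D. Now: state=D, head=-1, tape[-4..1]=011100 (head:    ^)
Step 8: in state D at pos -1, read 1 -> (D,1)->write 0,move L,goto A. Now: state=A, head=-2, tape[-4..1]=011000 (head:   ^)
Step 9: in state A at pos -2, read 1 -> (A,1)->write 1,move R,goto C. Now: state=C, head=-1, tape[-4..1]=011000 (head:    ^)
Step 10: in state C at pos -1, read 0 -> (C,0)->write 1,move R,goto B. Now: state=B, head=0, tape[-4..1]=011100 (head:     ^)
Step 11: in state B at pos 0, read 0 -> (B,0)->write 1,move R,goto D. Now: state=D, head=1, tape[-4..2]=0111100 (head:      ^)
Step 12: in state D at pos 1, read 0 -> (D,0)->write 0,move L,goto C. Now: state=C, head=0, tape[-4..2]=0111100 (head:     ^)
Step 13: in state C at pos 0, read 1 -> (C,1)->write 1,move L,goto D. Now: state=D, head=-1, tape[-4..2]=0111100 (head:    ^)
Step 14: in state D at pos -1, read 1 -> (D,1)->write 0,move L,goto A. Now: state=A, head=-2, tape[-4..2]=0110100 (head:   ^)
Step 15: in state A at pos -2, read 1 -> (A,1)->write 1,move R,goto C. Now: state=C, head=-1, tape[-4..2]=0110100 (head:    ^)
Step 16: in state C at pos -1, read 0 -> (C,0)->write 1,move R,goto B. Now: state=B, head=0, tape[-4..2]=0111100 (head:     ^)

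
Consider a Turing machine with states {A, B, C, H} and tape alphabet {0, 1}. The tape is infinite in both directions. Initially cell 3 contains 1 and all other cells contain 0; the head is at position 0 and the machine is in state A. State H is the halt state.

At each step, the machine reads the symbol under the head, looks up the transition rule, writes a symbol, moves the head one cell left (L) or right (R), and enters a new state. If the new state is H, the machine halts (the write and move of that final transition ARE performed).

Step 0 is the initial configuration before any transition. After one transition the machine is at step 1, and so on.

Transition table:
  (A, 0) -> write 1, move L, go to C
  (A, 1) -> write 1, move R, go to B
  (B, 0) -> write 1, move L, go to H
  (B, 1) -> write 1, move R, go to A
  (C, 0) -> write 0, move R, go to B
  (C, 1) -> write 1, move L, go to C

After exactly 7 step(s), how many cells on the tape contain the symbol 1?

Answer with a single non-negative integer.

Answer: 3

Derivation:
Step 1: in state A at pos 0, read 0 -> (A,0)->write 1,move L,goto C. Now: state=C, head=-1, tape[-2..4]=0010010 (head:  ^)
Step 2: in state C at pos -1, read 0 -> (C,0)->write 0,move R,goto B. Now: state=B, head=0, tape[-2..4]=0010010 (head:   ^)
Step 3: in state B at pos 0, read 1 -> (B,1)->write 1,move R,goto A. Now: state=A, head=1, tape[-2..4]=0010010 (head:    ^)
Step 4: in state A at pos 1, read 0 -> (A,0)->write 1,move L,goto C. Now: state=C, head=0, tape[-2..4]=0011010 (head:   ^)
Step 5: in state C at pos 0, read 1 -> (C,1)->write 1,move L,goto C. Now: state=C, head=-1, tape[-2..4]=0011010 (head:  ^)
Step 6: in state C at pos -1, read 0 -> (C,0)->write 0,move R,goto B. Now: state=B, head=0, tape[-2..4]=0011010 (head:   ^)
Step 7: in state B at pos 0, read 1 -> (B,1)->write 1,move R,goto A. Now: state=A, head=1, tape[-2..4]=0011010 (head:    ^)
Cells containing 1 after step 7: {0, 1, 3} -> 3 cell(s)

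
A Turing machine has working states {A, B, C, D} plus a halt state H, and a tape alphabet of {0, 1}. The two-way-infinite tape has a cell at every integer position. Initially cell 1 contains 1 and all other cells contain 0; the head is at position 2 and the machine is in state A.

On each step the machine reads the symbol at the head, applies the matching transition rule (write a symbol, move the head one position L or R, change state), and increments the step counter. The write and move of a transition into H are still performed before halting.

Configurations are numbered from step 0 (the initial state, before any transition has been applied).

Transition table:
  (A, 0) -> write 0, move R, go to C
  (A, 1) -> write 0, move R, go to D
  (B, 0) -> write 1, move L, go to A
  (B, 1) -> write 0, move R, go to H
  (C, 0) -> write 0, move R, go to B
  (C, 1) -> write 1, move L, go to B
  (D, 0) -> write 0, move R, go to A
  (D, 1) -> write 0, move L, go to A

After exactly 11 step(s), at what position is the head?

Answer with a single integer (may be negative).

Answer: 1

Derivation:
Step 1: in state A at pos 2, read 0 -> (A,0)->write 0,move R,goto C. Now: state=C, head=3, tape[0..4]=01000 (head:    ^)
Step 2: in state C at pos 3, read 0 -> (C,0)->write 0,move R,goto B. Now: state=B, head=4, tape[0..5]=010000 (head:     ^)
Step 3: in state B at pos 4, read 0 -> (B,0)->write 1,move L,goto A. Now: state=A, head=3, tape[0..5]=010010 (head:    ^)
Step 4: in state A at pos 3, read 0 -> (A,0)->write 0,move R,goto C. Now: state=C, head=4, tape[0..5]=010010 (head:     ^)
Step 5: in state C at pos 4, read 1 -> (C,1)->write 1,move L,goto B. Now: state=B, head=3, tape[0..5]=010010 (head:    ^)
Step 6: in state B at pos 3, read 0 -> (B,0)->write 1,move L,goto A. Now: state=A, head=2, tape[0..5]=010110 (head:   ^)
Step 7: in state A at pos 2, read 0 -> (A,0)->write 0,move R,goto C. Now: state=C, head=3, tape[0..5]=010110 (head:    ^)
Step 8: in state C at pos 3, read 1 -> (C,1)->write 1,move L,goto B. Now: state=B, head=2, tape[0..5]=010110 (head:   ^)
Step 9: in state B at pos 2, read 0 -> (B,0)->write 1,move L,goto A. Now: state=A, head=1, tape[0..5]=011110 (head:  ^)
Step 10: in state A at pos 1, read 1 -> (A,1)->write 0,move R,goto D. Now: state=D, head=2, tape[0..5]=001110 (head:   ^)
Step 11: in state D at pos 2, read 1 -> (D,1)->write 0,move L,goto A. Now: state=A, head=1, tape[0..5]=000110 (head:  ^)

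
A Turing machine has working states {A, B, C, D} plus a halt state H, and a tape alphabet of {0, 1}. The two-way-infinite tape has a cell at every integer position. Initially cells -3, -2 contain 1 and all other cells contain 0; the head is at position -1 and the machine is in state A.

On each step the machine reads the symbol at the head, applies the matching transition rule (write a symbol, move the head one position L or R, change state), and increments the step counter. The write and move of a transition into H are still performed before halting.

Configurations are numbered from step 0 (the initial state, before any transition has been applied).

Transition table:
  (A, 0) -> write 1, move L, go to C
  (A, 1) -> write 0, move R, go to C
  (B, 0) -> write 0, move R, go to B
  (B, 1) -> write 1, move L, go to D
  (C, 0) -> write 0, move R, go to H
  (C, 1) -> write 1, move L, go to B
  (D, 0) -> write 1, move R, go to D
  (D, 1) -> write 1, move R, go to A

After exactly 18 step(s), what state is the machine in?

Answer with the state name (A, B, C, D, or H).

Step 1: in state A at pos -1, read 0 -> (A,0)->write 1,move L,goto C. Now: state=C, head=-2, tape[-4..0]=01110 (head:   ^)
Step 2: in state C at pos -2, read 1 -> (C,1)->write 1,move L,goto B. Now: state=B, head=-3, tape[-4..0]=01110 (head:  ^)
Step 3: in state B at pos -3, read 1 -> (B,1)->write 1,move L,goto D. Now: state=D, head=-4, tape[-5..0]=001110 (head:  ^)
Step 4: in state D at pos -4, read 0 -> (D,0)->write 1,move R,goto D. Now: state=D, head=-3, tape[-5..0]=011110 (head:   ^)
Step 5: in state D at pos -3, read 1 -> (D,1)->write 1,move R,goto A. Now: state=A, head=-2, tape[-5..0]=011110 (head:    ^)
Step 6: in state A at pos -2, read 1 -> (A,1)->write 0,move R,goto C. Now: state=C, head=-1, tape[-5..0]=011010 (head:     ^)
Step 7: in state C at pos -1, read 1 -> (C,1)->write 1,move L,goto B. Now: state=B, head=-2, tape[-5..0]=011010 (head:    ^)
Step 8: in state B at pos -2, read 0 -> (B,0)->write 0,move R,goto B. Now: state=B, head=-1, tape[-5..0]=011010 (head:     ^)
Step 9: in state B at pos -1, read 1 -> (B,1)->write 1,move L,goto D. Now: state=D, head=-2, tape[-5..0]=011010 (head:    ^)
Step 10: in state D at pos -2, read 0 -> (D,0)->write 1,move R,goto D. Now: state=D, head=-1, tape[-5..0]=011110 (head:     ^)
Step 11: in state D at pos -1, read 1 -> (D,1)->write 1,move R,goto A. Now: state=A, head=0, tape[-5..1]=0111100 (head:      ^)
Step 12: in state A at pos 0, read 0 -> (A,0)->write 1,move L,goto C. Now: state=C, head=-1, tape[-5..1]=0111110 (head:     ^)
Step 13: in state C at pos -1, read 1 -> (C,1)->write 1,move L,goto B. Now: state=B, head=-2, tape[-5..1]=0111110 (head:    ^)
Step 14: in state B at pos -2, read 1 -> (B,1)->write 1,move L,goto D. Now: state=D, head=-3, tape[-5..1]=0111110 (head:   ^)
Step 15: in state D at pos -3, read 1 -> (D,1)->write 1,move R,goto A. Now: state=A, head=-2, tape[-5..1]=0111110 (head:    ^)
Step 16: in state A at pos -2, read 1 -> (A,1)->write 0,move R,goto C. Now: state=C, head=-1, tape[-5..1]=0110110 (head:     ^)
Step 17: in state C at pos -1, read 1 -> (C,1)->write 1,move L,goto B. Now: state=B, head=-2, tape[-5..1]=0110110 (head:    ^)
Step 18: in state B at pos -2, read 0 -> (B,0)->write 0,move R,goto B. Now: state=B, head=-1, tape[-5..1]=0110110 (head:     ^)

Answer: B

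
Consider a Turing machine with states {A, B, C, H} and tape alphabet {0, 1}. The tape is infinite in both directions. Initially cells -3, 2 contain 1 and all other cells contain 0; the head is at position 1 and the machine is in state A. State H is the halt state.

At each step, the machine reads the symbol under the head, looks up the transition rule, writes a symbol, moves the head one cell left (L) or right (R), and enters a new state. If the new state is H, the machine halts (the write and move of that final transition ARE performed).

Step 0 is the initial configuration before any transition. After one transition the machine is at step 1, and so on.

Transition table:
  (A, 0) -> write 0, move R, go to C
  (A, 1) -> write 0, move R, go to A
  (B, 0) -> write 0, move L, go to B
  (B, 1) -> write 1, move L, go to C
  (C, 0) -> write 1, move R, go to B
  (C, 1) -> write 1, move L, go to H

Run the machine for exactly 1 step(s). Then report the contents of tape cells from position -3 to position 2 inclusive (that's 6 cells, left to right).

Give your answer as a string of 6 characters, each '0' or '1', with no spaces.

Answer: 100001

Derivation:
Step 1: in state A at pos 1, read 0 -> (A,0)->write 0,move R,goto C. Now: state=C, head=2, tape[-4..3]=01000010 (head:       ^)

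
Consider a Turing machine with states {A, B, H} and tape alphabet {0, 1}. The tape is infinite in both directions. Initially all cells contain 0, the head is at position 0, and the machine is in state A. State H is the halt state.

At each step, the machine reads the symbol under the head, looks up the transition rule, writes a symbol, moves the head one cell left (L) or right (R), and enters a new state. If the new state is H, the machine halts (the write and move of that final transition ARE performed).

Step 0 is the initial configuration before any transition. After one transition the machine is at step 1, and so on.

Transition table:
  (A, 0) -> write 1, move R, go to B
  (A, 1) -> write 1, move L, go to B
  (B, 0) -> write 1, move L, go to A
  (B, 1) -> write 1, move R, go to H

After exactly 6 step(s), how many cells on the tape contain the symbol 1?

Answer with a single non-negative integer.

Step 1: in state A at pos 0, read 0 -> (A,0)->write 1,move R,goto B. Now: state=B, head=1, tape[-1..2]=0100 (head:   ^)
Step 2: in state B at pos 1, read 0 -> (B,0)->write 1,move L,goto A. Now: state=A, head=0, tape[-1..2]=0110 (head:  ^)
Step 3: in state A at pos 0, read 1 -> (A,1)->write 1,move L,goto B. Now: state=B, head=-1, tape[-2..2]=00110 (head:  ^)
Step 4: in state B at pos -1, read 0 -> (B,0)->write 1,move L,goto A. Now: state=A, head=-2, tape[-3..2]=001110 (head:  ^)
Step 5: in state A at pos -2, read 0 -> (A,0)->write 1,move R,goto B. Now: state=B, head=-1, tape[-3..2]=011110 (head:   ^)
Step 6: in state B at pos -1, read 1 -> (B,1)->write 1,move R,goto H. Now: state=H, head=0, tape[-3..2]=011110 (head:    ^)
Cells containing 1 after step 6: {-2, -1, 0, 1} -> 4 cell(s)

Answer: 4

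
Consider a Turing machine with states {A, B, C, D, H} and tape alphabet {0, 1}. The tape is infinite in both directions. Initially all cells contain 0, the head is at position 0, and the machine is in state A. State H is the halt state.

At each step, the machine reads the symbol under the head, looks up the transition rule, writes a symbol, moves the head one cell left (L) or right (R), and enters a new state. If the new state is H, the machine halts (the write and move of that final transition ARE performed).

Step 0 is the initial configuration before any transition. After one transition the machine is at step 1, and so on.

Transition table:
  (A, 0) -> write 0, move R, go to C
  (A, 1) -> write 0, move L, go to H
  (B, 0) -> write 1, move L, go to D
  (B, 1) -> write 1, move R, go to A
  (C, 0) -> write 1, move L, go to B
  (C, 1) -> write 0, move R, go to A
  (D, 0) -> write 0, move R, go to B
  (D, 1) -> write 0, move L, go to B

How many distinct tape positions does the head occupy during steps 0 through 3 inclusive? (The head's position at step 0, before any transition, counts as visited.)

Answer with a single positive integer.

Answer: 3

Derivation:
Step 1: in state A at pos 0, read 0 -> (A,0)->write 0,move R,goto C. Now: state=C, head=1, tape[-1..2]=0000 (head:   ^)
Step 2: in state C at pos 1, read 0 -> (C,0)->write 1,move L,goto B. Now: state=B, head=0, tape[-1..2]=0010 (head:  ^)
Step 3: in state B at pos 0, read 0 -> (B,0)->write 1,move L,goto D. Now: state=D, head=-1, tape[-2..2]=00110 (head:  ^)
Head positions at steps 0..3: starting at 0, distinct positions visited = {-1, 0, 1} -> 3 position(s)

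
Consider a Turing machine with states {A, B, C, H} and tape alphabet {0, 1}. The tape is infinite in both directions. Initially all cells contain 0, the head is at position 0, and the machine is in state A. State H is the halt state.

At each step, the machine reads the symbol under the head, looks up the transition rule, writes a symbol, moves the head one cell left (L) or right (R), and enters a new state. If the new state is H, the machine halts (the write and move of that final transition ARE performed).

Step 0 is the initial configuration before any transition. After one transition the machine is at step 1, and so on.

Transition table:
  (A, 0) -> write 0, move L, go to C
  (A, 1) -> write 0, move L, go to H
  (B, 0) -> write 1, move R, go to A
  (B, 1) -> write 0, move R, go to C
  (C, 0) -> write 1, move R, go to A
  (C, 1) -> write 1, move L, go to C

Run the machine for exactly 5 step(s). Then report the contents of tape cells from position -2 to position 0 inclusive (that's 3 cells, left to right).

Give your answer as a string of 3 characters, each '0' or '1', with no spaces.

Step 1: in state A at pos 0, read 0 -> (A,0)->write 0,move L,goto C. Now: state=C, head=-1, tape[-2..1]=0000 (head:  ^)
Step 2: in state C at pos -1, read 0 -> (C,0)->write 1,move R,goto A. Now: state=A, head=0, tape[-2..1]=0100 (head:   ^)
Step 3: in state A at pos 0, read 0 -> (A,0)->write 0,move L,goto C. Now: state=C, head=-1, tape[-2..1]=0100 (head:  ^)
Step 4: in state C at pos -1, read 1 -> (C,1)->write 1,move L,goto C. Now: state=C, head=-2, tape[-3..1]=00100 (head:  ^)
Step 5: in state C at pos -2, read 0 -> (C,0)->write 1,move R,goto A. Now: state=A, head=-1, tape[-3..1]=01100 (head:   ^)

Answer: 110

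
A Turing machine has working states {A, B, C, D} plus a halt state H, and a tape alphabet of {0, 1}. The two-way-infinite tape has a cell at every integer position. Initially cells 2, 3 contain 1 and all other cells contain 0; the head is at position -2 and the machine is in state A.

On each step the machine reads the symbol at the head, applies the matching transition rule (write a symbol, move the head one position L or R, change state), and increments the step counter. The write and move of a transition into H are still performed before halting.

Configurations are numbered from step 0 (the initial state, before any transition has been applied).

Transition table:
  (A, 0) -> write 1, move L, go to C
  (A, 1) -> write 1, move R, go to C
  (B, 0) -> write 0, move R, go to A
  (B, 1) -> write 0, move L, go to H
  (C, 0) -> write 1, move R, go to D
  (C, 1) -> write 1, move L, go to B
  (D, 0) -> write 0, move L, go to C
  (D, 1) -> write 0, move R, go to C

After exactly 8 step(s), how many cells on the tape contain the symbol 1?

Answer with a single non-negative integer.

Step 1: in state A at pos -2, read 0 -> (A,0)->write 1,move L,goto C. Now: state=C, head=-3, tape[-4..4]=001000110 (head:  ^)
Step 2: in state C at pos -3, read 0 -> (C,0)->write 1,move R,goto D. Now: state=D, head=-2, tape[-4..4]=011000110 (head:   ^)
Step 3: in state D at pos -2, read 1 -> (D,1)->write 0,move R,goto C. Now: state=C, head=-1, tape[-4..4]=010000110 (head:    ^)
Step 4: in state C at pos -1, read 0 -> (C,0)->write 1,move R,goto D. Now: state=D, head=0, tape[-4..4]=010100110 (head:     ^)
Step 5: in state D at pos 0, read 0 -> (D,0)->write 0,move L,goto C. Now: state=C, head=-1, tape[-4..4]=010100110 (head:    ^)
Step 6: in state C at pos -1, read 1 -> (C,1)->write 1,move L,goto B. Now: state=B, head=-2, tape[-4..4]=010100110 (head:   ^)
Step 7: in state B at pos -2, read 0 -> (B,0)->write 0,move R,goto A. Now: state=A, head=-1, tape[-4..4]=010100110 (head:    ^)
Step 8: in state A at pos -1, read 1 -> (A,1)->write 1,move R,goto C. Now: state=C, head=0, tape[-4..4]=010100110 (head:     ^)
Cells containing 1 after step 8: {-3, -1, 2, 3} -> 4 cell(s)

Answer: 4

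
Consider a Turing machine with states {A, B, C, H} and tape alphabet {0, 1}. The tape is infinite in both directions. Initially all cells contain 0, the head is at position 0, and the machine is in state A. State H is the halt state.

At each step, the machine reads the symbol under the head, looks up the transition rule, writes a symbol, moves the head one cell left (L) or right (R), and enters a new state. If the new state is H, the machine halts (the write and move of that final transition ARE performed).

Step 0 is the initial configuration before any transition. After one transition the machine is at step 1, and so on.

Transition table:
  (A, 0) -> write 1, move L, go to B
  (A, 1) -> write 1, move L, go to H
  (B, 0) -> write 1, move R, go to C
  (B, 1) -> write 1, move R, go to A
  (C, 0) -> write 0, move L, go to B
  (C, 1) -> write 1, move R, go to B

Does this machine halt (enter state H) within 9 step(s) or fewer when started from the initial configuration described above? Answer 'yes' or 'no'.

Step 1: in state A at pos 0, read 0 -> (A,0)->write 1,move L,goto B. Now: state=B, head=-1, tape[-2..1]=0010 (head:  ^)
Step 2: in state B at pos -1, read 0 -> (B,0)->write 1,move R,goto C. Now: state=C, head=0, tape[-2..1]=0110 (head:   ^)
Step 3: in state C at pos 0, read 1 -> (C,1)->write 1,move R,goto B. Now: state=B, head=1, tape[-2..2]=01100 (head:    ^)
Step 4: in state B at pos 1, read 0 -> (B,0)->write 1,move R,goto C. Now: state=C, head=2, tape[-2..3]=011100 (head:     ^)
Step 5: in state C at pos 2, read 0 -> (C,0)->write 0,move L,goto B. Now: state=B, head=1, tape[-2..3]=011100 (head:    ^)
Step 6: in state B at pos 1, read 1 -> (B,1)->write 1,move R,goto A. Now: state=A, head=2, tape[-2..3]=011100 (head:     ^)
Step 7: in state A at pos 2, read 0 -> (A,0)->write 1,move L,goto B. Now: state=B, head=1, tape[-2..3]=011110 (head:    ^)
Step 8: in state B at pos 1, read 1 -> (B,1)->write 1,move R,goto A. Now: state=A, head=2, tape[-2..3]=011110 (head:     ^)
Step 9: in state A at pos 2, read 1 -> (A,1)->write 1,move L,goto H. Now: state=H, head=1, tape[-2..3]=011110 (head:    ^)
State H reached at step 9; 9 <= 9 -> yes

Answer: yes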